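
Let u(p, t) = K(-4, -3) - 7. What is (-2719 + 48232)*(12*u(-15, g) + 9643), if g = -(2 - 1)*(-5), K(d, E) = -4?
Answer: 432874143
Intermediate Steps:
g = 5 (g = -(-5) = -1*(-5) = 5)
u(p, t) = -11 (u(p, t) = -4 - 7 = -11)
(-2719 + 48232)*(12*u(-15, g) + 9643) = (-2719 + 48232)*(12*(-11) + 9643) = 45513*(-132 + 9643) = 45513*9511 = 432874143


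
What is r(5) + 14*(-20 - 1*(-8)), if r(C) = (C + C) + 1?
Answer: -157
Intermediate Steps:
r(C) = 1 + 2*C (r(C) = 2*C + 1 = 1 + 2*C)
r(5) + 14*(-20 - 1*(-8)) = (1 + 2*5) + 14*(-20 - 1*(-8)) = (1 + 10) + 14*(-20 + 8) = 11 + 14*(-12) = 11 - 168 = -157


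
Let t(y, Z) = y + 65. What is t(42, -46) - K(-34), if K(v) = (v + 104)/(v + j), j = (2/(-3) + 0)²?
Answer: 16472/151 ≈ 109.09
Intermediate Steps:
j = 4/9 (j = (2*(-⅓) + 0)² = (-⅔ + 0)² = (-⅔)² = 4/9 ≈ 0.44444)
t(y, Z) = 65 + y
K(v) = (104 + v)/(4/9 + v) (K(v) = (v + 104)/(v + 4/9) = (104 + v)/(4/9 + v))
t(42, -46) - K(-34) = (65 + 42) - 9*(104 - 34)/(4 + 9*(-34)) = 107 - 9*70/(4 - 306) = 107 - 9*70/(-302) = 107 - 9*(-1)*70/302 = 107 - 1*(-315/151) = 107 + 315/151 = 16472/151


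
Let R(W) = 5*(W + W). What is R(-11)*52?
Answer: -5720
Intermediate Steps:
R(W) = 10*W (R(W) = 5*(2*W) = 10*W)
R(-11)*52 = (10*(-11))*52 = -110*52 = -5720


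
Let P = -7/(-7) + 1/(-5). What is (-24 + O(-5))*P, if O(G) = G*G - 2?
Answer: -⅘ ≈ -0.80000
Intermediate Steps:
O(G) = -2 + G² (O(G) = G² - 2 = -2 + G²)
P = ⅘ (P = -7*(-⅐) + 1*(-⅕) = 1 - ⅕ = ⅘ ≈ 0.80000)
(-24 + O(-5))*P = (-24 + (-2 + (-5)²))*(⅘) = (-24 + (-2 + 25))*(⅘) = (-24 + 23)*(⅘) = -1*⅘ = -⅘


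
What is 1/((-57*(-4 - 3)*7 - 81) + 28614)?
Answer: 1/31326 ≈ 3.1922e-5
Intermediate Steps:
1/((-57*(-4 - 3)*7 - 81) + 28614) = 1/((-(-399)*7 - 81) + 28614) = 1/((-57*(-49) - 81) + 28614) = 1/((2793 - 81) + 28614) = 1/(2712 + 28614) = 1/31326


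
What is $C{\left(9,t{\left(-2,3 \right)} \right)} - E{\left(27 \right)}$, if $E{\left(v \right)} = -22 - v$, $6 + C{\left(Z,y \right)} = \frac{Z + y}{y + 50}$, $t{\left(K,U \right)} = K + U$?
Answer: $\frac{2203}{51} \approx 43.196$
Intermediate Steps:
$C{\left(Z,y \right)} = -6 + \frac{Z + y}{50 + y}$ ($C{\left(Z,y \right)} = -6 + \frac{Z + y}{y + 50} = -6 + \frac{Z + y}{50 + y}$)
$C{\left(9,t{\left(-2,3 \right)} \right)} - E{\left(27 \right)} = \frac{-300 + 9 - 5 \left(-2 + 3\right)}{50 + \left(-2 + 3\right)} - \left(-22 - 27\right) = \frac{-300 + 9 - 5}{50 + 1} - \left(-22 - 27\right) = \frac{-300 + 9 - 5}{51} - -49 = \frac{1}{51} \left(-296\right) + 49 = - \frac{296}{51} + 49 = \frac{2203}{51}$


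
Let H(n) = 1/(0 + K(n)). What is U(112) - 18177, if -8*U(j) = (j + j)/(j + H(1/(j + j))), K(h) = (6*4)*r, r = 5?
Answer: -244320417/13441 ≈ -18177.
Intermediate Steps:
K(h) = 120 (K(h) = (6*4)*5 = 24*5 = 120)
H(n) = 1/120 (H(n) = 1/(0 + 120) = 1/120)
U(j) = -j/(4*(1/120 + j)) (U(j) = -(j + j)/(8*(j + 1/120)) = -2*j/(8*(1/120 + j)) = -j/(4*(1/120 + j)))
U(112) - 18177 = -30*112/(1 + 120*112) - 18177 = -30*112/(1 + 13440) - 18177 = -30*112/13441 - 18177 = -30*112*1/13441 - 18177 = -3360/13441 - 18177 = -244320417/13441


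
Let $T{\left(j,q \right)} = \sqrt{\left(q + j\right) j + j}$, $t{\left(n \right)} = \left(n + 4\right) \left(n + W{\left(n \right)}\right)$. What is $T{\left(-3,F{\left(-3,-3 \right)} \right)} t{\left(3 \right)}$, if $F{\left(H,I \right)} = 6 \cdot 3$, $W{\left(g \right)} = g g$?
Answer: $336 i \sqrt{3} \approx 581.97 i$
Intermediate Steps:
$W{\left(g \right)} = g^{2}$
$F{\left(H,I \right)} = 18$
$t{\left(n \right)} = \left(4 + n\right) \left(n + n^{2}\right)$ ($t{\left(n \right)} = \left(n + 4\right) \left(n + n^{2}\right) = \left(4 + n\right) \left(n + n^{2}\right)$)
$T{\left(j,q \right)} = \sqrt{j + j \left(j + q\right)}$ ($T{\left(j,q \right)} = \sqrt{\left(j + q\right) j + j} = \sqrt{j \left(j + q\right) + j} = \sqrt{j + j \left(j + q\right)}$)
$T{\left(-3,F{\left(-3,-3 \right)} \right)} t{\left(3 \right)} = \sqrt{- 3 \left(1 - 3 + 18\right)} 3 \left(4 + 3^{2} + 5 \cdot 3\right) = \sqrt{\left(-3\right) 16} \cdot 3 \left(4 + 9 + 15\right) = \sqrt{-48} \cdot 3 \cdot 28 = 4 i \sqrt{3} \cdot 84 = 336 i \sqrt{3}$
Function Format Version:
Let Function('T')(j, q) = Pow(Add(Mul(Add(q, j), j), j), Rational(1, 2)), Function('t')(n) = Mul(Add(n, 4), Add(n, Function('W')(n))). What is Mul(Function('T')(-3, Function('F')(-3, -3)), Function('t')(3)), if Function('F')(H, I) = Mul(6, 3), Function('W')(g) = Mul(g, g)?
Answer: Mul(336, I, Pow(3, Rational(1, 2))) ≈ Mul(581.97, I)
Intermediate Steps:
Function('W')(g) = Pow(g, 2)
Function('F')(H, I) = 18
Function('t')(n) = Mul(Add(4, n), Add(n, Pow(n, 2))) (Function('t')(n) = Mul(Add(n, 4), Add(n, Pow(n, 2))) = Mul(Add(4, n), Add(n, Pow(n, 2))))
Function('T')(j, q) = Pow(Add(j, Mul(j, Add(j, q))), Rational(1, 2)) (Function('T')(j, q) = Pow(Add(Mul(Add(j, q), j), j), Rational(1, 2)) = Pow(Add(Mul(j, Add(j, q)), j), Rational(1, 2)) = Pow(Add(j, Mul(j, Add(j, q))), Rational(1, 2)))
Mul(Function('T')(-3, Function('F')(-3, -3)), Function('t')(3)) = Mul(Pow(Mul(-3, Add(1, -3, 18)), Rational(1, 2)), Mul(3, Add(4, Pow(3, 2), Mul(5, 3)))) = Mul(Pow(Mul(-3, 16), Rational(1, 2)), Mul(3, Add(4, 9, 15))) = Mul(Pow(-48, Rational(1, 2)), Mul(3, 28)) = Mul(Mul(4, I, Pow(3, Rational(1, 2))), 84) = Mul(336, I, Pow(3, Rational(1, 2)))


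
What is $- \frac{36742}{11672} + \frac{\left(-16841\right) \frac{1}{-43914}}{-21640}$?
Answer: $- \frac{4364510119559}{1386486182640} \approx -3.1479$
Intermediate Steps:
$- \frac{36742}{11672} + \frac{\left(-16841\right) \frac{1}{-43914}}{-21640} = \left(-36742\right) \frac{1}{11672} + \left(-16841\right) \left(- \frac{1}{43914}\right) \left(- \frac{1}{21640}\right) = - \frac{18371}{5836} + \frac{16841}{43914} \left(- \frac{1}{21640}\right) = - \frac{18371}{5836} - \frac{16841}{950298960} = - \frac{4364510119559}{1386486182640}$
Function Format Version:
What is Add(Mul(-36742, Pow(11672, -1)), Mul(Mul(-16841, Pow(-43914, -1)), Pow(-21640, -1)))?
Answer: Rational(-4364510119559, 1386486182640) ≈ -3.1479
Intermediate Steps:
Add(Mul(-36742, Pow(11672, -1)), Mul(Mul(-16841, Pow(-43914, -1)), Pow(-21640, -1))) = Add(Mul(-36742, Rational(1, 11672)), Mul(Mul(-16841, Rational(-1, 43914)), Rational(-1, 21640))) = Add(Rational(-18371, 5836), Mul(Rational(16841, 43914), Rational(-1, 21640))) = Add(Rational(-18371, 5836), Rational(-16841, 950298960)) = Rational(-4364510119559, 1386486182640)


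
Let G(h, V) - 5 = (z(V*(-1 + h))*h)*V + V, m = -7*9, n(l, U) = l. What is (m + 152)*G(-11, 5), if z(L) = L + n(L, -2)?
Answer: 588290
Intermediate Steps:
m = -63
z(L) = 2*L (z(L) = L + L = 2*L)
G(h, V) = 5 + V + 2*h*V²*(-1 + h) (G(h, V) = 5 + (((2*(V*(-1 + h)))*h)*V + V) = 5 + (((2*V*(-1 + h))*h)*V + V) = 5 + ((2*V*h*(-1 + h))*V + V) = 5 + (2*h*V²*(-1 + h) + V) = 5 + (V + 2*h*V²*(-1 + h)) = 5 + V + 2*h*V²*(-1 + h))
(m + 152)*G(-11, 5) = (-63 + 152)*(5 + 5 + 2*(-11)*5²*(-1 - 11)) = 89*(5 + 5 + 2*(-11)*25*(-12)) = 89*(5 + 5 + 6600) = 89*6610 = 588290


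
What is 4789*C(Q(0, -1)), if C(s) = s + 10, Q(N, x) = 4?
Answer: 67046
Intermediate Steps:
C(s) = 10 + s
4789*C(Q(0, -1)) = 4789*(10 + 4) = 4789*14 = 67046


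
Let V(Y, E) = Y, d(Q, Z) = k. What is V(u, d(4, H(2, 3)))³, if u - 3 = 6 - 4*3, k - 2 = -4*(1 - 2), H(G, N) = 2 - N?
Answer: -27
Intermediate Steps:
k = 6 (k = 2 - 4*(1 - 2) = 2 - 4*(-1) = 2 + 4 = 6)
d(Q, Z) = 6
u = -3 (u = 3 + (6 - 4*3) = 3 + (6 - 12) = 3 - 6 = -3)
V(u, d(4, H(2, 3)))³ = (-3)³ = -27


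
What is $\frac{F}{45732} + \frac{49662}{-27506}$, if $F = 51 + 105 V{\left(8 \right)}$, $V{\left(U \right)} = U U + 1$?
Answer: $- \frac{86750472}{52412683} \approx -1.6551$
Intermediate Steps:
$V{\left(U \right)} = 1 + U^{2}$ ($V{\left(U \right)} = U^{2} + 1 = 1 + U^{2}$)
$F = 6876$ ($F = 51 + 105 \left(1 + 8^{2}\right) = 51 + 105 \left(1 + 64\right) = 51 + 105 \cdot 65 = 51 + 6825 = 6876$)
$\frac{F}{45732} + \frac{49662}{-27506} = \frac{6876}{45732} + \frac{49662}{-27506} = 6876 \cdot \frac{1}{45732} + 49662 \left(- \frac{1}{27506}\right) = \frac{573}{3811} - \frac{24831}{13753} = - \frac{86750472}{52412683}$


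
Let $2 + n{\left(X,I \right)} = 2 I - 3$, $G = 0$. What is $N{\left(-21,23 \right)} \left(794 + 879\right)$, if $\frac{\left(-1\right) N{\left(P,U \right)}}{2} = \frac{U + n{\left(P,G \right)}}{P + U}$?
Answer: $-30114$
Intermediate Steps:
$n{\left(X,I \right)} = -5 + 2 I$ ($n{\left(X,I \right)} = -2 + \left(2 I - 3\right) = -2 + \left(-3 + 2 I\right) = -5 + 2 I$)
$N{\left(P,U \right)} = - \frac{2 \left(-5 + U\right)}{P + U}$ ($N{\left(P,U \right)} = - 2 \frac{U + \left(-5 + 2 \cdot 0\right)}{P + U} = - 2 \frac{U + \left(-5 + 0\right)}{P + U} = - 2 \frac{U - 5}{P + U} = - 2 \frac{-5 + U}{P + U} = - \frac{2 \left(-5 + U\right)}{P + U}$)
$N{\left(-21,23 \right)} \left(794 + 879\right) = \frac{2 \left(5 - 23\right)}{-21 + 23} \left(794 + 879\right) = \frac{2 \left(5 - 23\right)}{2} \cdot 1673 = 2 \cdot \frac{1}{2} \left(-18\right) 1673 = \left(-18\right) 1673 = -30114$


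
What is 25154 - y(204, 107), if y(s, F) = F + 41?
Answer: 25006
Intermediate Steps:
y(s, F) = 41 + F
25154 - y(204, 107) = 25154 - (41 + 107) = 25154 - 1*148 = 25154 - 148 = 25006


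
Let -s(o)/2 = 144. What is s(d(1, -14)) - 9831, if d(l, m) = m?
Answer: -10119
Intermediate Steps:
s(o) = -288 (s(o) = -2*144 = -288)
s(d(1, -14)) - 9831 = -288 - 9831 = -10119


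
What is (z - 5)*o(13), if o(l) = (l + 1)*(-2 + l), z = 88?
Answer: 12782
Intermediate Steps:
o(l) = (1 + l)*(-2 + l)
(z - 5)*o(13) = (88 - 5)*(-2 + 13**2 - 1*13) = 83*(-2 + 169 - 13) = 83*154 = 12782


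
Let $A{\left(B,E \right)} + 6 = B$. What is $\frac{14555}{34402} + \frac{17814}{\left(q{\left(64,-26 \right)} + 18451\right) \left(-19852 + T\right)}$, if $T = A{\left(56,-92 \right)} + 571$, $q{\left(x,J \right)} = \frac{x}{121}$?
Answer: $\frac{624856469330587}{1477077518371370} \approx 0.42304$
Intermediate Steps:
$q{\left(x,J \right)} = \frac{x}{121}$ ($q{\left(x,J \right)} = x \frac{1}{121} = \frac{x}{121}$)
$A{\left(B,E \right)} = -6 + B$
$T = 621$ ($T = \left(-6 + 56\right) + 571 = 50 + 571 = 621$)
$\frac{14555}{34402} + \frac{17814}{\left(q{\left(64,-26 \right)} + 18451\right) \left(-19852 + T\right)} = \frac{14555}{34402} + \frac{17814}{\left(\frac{1}{121} \cdot 64 + 18451\right) \left(-19852 + 621\right)} = 14555 \cdot \frac{1}{34402} + \frac{17814}{\left(\frac{64}{121} + 18451\right) \left(-19231\right)} = \frac{14555}{34402} + \frac{17814}{\frac{2232635}{121} \left(-19231\right)} = \frac{14555}{34402} + \frac{17814}{- \frac{42935803685}{121}} = \frac{14555}{34402} + 17814 \left(- \frac{121}{42935803685}\right) = \frac{14555}{34402} - \frac{2155494}{42935803685} = \frac{624856469330587}{1477077518371370}$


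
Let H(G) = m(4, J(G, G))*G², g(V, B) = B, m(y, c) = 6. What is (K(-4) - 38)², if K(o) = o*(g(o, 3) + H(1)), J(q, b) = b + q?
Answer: 5476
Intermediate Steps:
H(G) = 6*G²
K(o) = 9*o (K(o) = o*(3 + 6*1²) = o*(3 + 6*1) = o*(3 + 6) = o*9 = 9*o)
(K(-4) - 38)² = (9*(-4) - 38)² = (-36 - 38)² = (-74)² = 5476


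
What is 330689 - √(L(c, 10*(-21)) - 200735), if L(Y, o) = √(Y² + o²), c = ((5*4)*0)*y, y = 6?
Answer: 330689 - 5*I*√8021 ≈ 3.3069e+5 - 447.8*I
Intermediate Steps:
c = 0 (c = ((5*4)*0)*6 = (20*0)*6 = 0*6 = 0)
330689 - √(L(c, 10*(-21)) - 200735) = 330689 - √(√(0² + (10*(-21))²) - 200735) = 330689 - √(√(0 + (-210)²) - 200735) = 330689 - √(√(0 + 44100) - 200735) = 330689 - √(√44100 - 200735) = 330689 - √(210 - 200735) = 330689 - √(-200525) = 330689 - 5*I*√8021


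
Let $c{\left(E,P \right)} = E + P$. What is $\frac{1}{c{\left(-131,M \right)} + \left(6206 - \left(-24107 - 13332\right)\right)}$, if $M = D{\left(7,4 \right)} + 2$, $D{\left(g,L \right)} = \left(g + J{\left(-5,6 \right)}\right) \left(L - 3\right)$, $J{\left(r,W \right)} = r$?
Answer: $\frac{1}{43518} \approx 2.2979 \cdot 10^{-5}$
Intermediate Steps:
$D{\left(g,L \right)} = \left(-5 + g\right) \left(-3 + L\right)$ ($D{\left(g,L \right)} = \left(g - 5\right) \left(L - 3\right) = \left(-5 + g\right) \left(-3 + L\right)$)
$M = 4$ ($M = \left(15 - 20 - 21 + 4 \cdot 7\right) + 2 = \left(15 - 20 - 21 + 28\right) + 2 = 2 + 2 = 4$)
$\frac{1}{c{\left(-131,M \right)} + \left(6206 - \left(-24107 - 13332\right)\right)} = \frac{1}{\left(-131 + 4\right) + \left(6206 - \left(-24107 - 13332\right)\right)} = \frac{1}{-127 + \left(6206 - -37439\right)} = \frac{1}{-127 + \left(6206 + 37439\right)} = \frac{1}{-127 + 43645} = \frac{1}{43518}$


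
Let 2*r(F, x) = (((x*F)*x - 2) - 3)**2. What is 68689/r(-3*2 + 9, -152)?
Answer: 137378/4803460249 ≈ 2.8600e-5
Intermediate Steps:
r(F, x) = (-5 + F*x**2)**2/2 (r(F, x) = (((x*F)*x - 2) - 3)**2/2 = (((F*x)*x - 2) - 3)**2/2 = ((F*x**2 - 2) - 3)**2/2 = ((-2 + F*x**2) - 3)**2/2 = (-5 + F*x**2)**2/2)
68689/r(-3*2 + 9, -152) = 68689/(((-5 + (-3*2 + 9)*(-152)**2)**2/2)) = 68689/(((-5 + (-6 + 9)*23104)**2/2)) = 68689/(((-5 + 3*23104)**2/2)) = 68689/(((-5 + 69312)**2/2)) = 68689/(((1/2)*69307**2)) = 68689/(((1/2)*4803460249)) = 68689/(4803460249/2) = 68689*(2/4803460249) = 137378/4803460249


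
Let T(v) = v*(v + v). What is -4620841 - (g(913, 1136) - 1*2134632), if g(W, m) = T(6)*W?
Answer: -2551945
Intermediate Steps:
T(v) = 2*v**2 (T(v) = v*(2*v) = 2*v**2)
g(W, m) = 72*W (g(W, m) = (2*6**2)*W = (2*36)*W = 72*W)
-4620841 - (g(913, 1136) - 1*2134632) = -4620841 - (72*913 - 1*2134632) = -4620841 - (65736 - 2134632) = -4620841 - 1*(-2068896) = -4620841 + 2068896 = -2551945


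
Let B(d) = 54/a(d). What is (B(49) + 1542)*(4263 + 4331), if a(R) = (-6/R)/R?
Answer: -172455798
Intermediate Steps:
a(R) = -6/R**2
B(d) = -9*d**2 (B(d) = 54/((-6/d**2)) = 54*(-d**2/6) = -9*d**2)
(B(49) + 1542)*(4263 + 4331) = (-9*49**2 + 1542)*(4263 + 4331) = (-9*2401 + 1542)*8594 = (-21609 + 1542)*8594 = -20067*8594 = -172455798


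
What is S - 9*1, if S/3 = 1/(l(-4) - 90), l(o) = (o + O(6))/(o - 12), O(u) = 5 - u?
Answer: -12963/1435 ≈ -9.0334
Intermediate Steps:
l(o) = (-1 + o)/(-12 + o) (l(o) = (o + (5 - 1*6))/(o - 12) = (o + (5 - 6))/(-12 + o) = (o - 1)/(-12 + o) = (-1 + o)/(-12 + o))
S = -48/1435 (S = 3/((-1 - 4)/(-12 - 4) - 90) = 3/(-5/(-16) - 90) = 3/(-1/16*(-5) - 90) = 3/(5/16 - 90) = 3/(-1435/16) = 3*(-16/1435) = -48/1435 ≈ -0.033449)
S - 9*1 = -48/1435 - 9*1 = -48/1435 - 9 = -12963/1435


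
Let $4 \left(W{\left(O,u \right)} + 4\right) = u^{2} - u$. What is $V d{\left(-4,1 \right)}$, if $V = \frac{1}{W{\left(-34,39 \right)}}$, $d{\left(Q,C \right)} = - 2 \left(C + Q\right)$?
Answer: $\frac{12}{733} \approx 0.016371$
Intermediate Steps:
$W{\left(O,u \right)} = -4 - \frac{u}{4} + \frac{u^{2}}{4}$ ($W{\left(O,u \right)} = -4 + \frac{u^{2} - u}{4} = -4 + \left(- \frac{u}{4} + \frac{u^{2}}{4}\right) = -4 - \frac{u}{4} + \frac{u^{2}}{4}$)
$d{\left(Q,C \right)} = - 2 C - 2 Q$
$V = \frac{2}{733}$ ($V = \frac{1}{-4 - \frac{39}{4} + \frac{39^{2}}{4}} = \frac{1}{-4 - \frac{39}{4} + \frac{1}{4} \cdot 1521} = \frac{1}{-4 - \frac{39}{4} + \frac{1521}{4}} = \frac{1}{\frac{733}{2}} = \frac{2}{733} \approx 0.0027285$)
$V d{\left(-4,1 \right)} = \frac{2 \left(\left(-2\right) 1 - -8\right)}{733} = \frac{2 \left(-2 + 8\right)}{733} = \frac{2}{733} \cdot 6 = \frac{12}{733}$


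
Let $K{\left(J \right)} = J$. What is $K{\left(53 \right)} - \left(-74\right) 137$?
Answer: $10191$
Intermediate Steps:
$K{\left(53 \right)} - \left(-74\right) 137 = 53 - \left(-74\right) 137 = 53 - -10138 = 53 + 10138 = 10191$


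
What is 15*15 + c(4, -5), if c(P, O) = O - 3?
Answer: 217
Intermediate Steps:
c(P, O) = -3 + O
15*15 + c(4, -5) = 15*15 + (-3 - 5) = 225 - 8 = 217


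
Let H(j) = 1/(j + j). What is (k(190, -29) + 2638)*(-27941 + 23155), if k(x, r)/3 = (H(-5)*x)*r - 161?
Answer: -18225088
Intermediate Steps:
H(j) = 1/(2*j)
k(x, r) = -483 - 3*r*x/10 (k(x, r) = 3*((((½)/(-5))*x)*r - 161) = 3*((((½)*(-⅕))*x)*r - 161) = 3*((-x/10)*r - 161) = 3*(-r*x/10 - 161) = 3*(-161 - r*x/10) = -483 - 3*r*x/10)
(k(190, -29) + 2638)*(-27941 + 23155) = ((-483 - 3/10*(-29)*190) + 2638)*(-27941 + 23155) = ((-483 + 1653) + 2638)*(-4786) = (1170 + 2638)*(-4786) = 3808*(-4786) = -18225088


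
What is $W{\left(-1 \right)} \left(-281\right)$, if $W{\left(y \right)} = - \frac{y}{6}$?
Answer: $- \frac{281}{6} \approx -46.833$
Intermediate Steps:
$W{\left(y \right)} = - \frac{y}{6}$
$W{\left(-1 \right)} \left(-281\right) = \left(- \frac{1}{6}\right) \left(-1\right) \left(-281\right) = \frac{1}{6} \left(-281\right) = - \frac{281}{6}$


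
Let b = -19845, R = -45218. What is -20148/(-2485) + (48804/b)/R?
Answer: 12299288066/1516950855 ≈ 8.1079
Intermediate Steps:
-20148/(-2485) + (48804/b)/R = -20148/(-2485) + (48804/(-19845))/(-45218) = -20148*(-1/2485) + (48804*(-1/19845))*(-1/45218) = 20148/2485 - 332/135*(-1/45218) = 20148/2485 + 166/3052215 = 12299288066/1516950855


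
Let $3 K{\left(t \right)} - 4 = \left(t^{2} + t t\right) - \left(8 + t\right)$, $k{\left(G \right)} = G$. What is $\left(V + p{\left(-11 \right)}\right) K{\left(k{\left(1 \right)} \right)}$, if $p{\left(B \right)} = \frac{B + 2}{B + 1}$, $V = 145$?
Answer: $- \frac{1459}{10} \approx -145.9$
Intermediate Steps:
$p{\left(B \right)} = \frac{2 + B}{1 + B}$
$K{\left(t \right)} = - \frac{4}{3} - \frac{t}{3} + \frac{2 t^{2}}{3}$ ($K{\left(t \right)} = \frac{4}{3} + \frac{\left(t^{2} + t t\right) - \left(8 + t\right)}{3} = \frac{4}{3} + \frac{\left(t^{2} + t^{2}\right) - \left(8 + t\right)}{3} = \frac{4}{3} + \frac{2 t^{2} - \left(8 + t\right)}{3} = \frac{4}{3} + \frac{-8 - t + 2 t^{2}}{3} = \frac{4}{3} - \left(\frac{8}{3} - \frac{2 t^{2}}{3} + \frac{t}{3}\right) = - \frac{4}{3} - \frac{t}{3} + \frac{2 t^{2}}{3}$)
$\left(V + p{\left(-11 \right)}\right) K{\left(k{\left(1 \right)} \right)} = \left(145 + \frac{2 - 11}{1 - 11}\right) \left(- \frac{4}{3} - \frac{1}{3} + \frac{2 \cdot 1^{2}}{3}\right) = \left(145 + \frac{1}{-10} \left(-9\right)\right) \left(- \frac{4}{3} - \frac{1}{3} + \frac{2}{3} \cdot 1\right) = \left(145 - - \frac{9}{10}\right) \left(- \frac{4}{3} - \frac{1}{3} + \frac{2}{3}\right) = \left(145 + \frac{9}{10}\right) \left(-1\right) = \frac{1459}{10} \left(-1\right) = - \frac{1459}{10}$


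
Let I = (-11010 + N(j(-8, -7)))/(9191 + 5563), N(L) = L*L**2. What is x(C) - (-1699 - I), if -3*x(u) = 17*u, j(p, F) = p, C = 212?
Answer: 1221842/2459 ≈ 496.89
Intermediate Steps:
x(u) = -17*u/3
N(L) = L**3
I = -5761/7377 (I = (-11010 + (-8)**3)/(9191 + 5563) = (-11010 - 512)/14754 = -11522*1/14754 = -5761/7377 ≈ -0.78094)
x(C) - (-1699 - I) = -17/3*212 - (-1699 - 1*(-5761/7377)) = -3604/3 - (-1699 + 5761/7377) = -3604/3 - 1*(-12527762/7377) = -3604/3 + 12527762/7377 = 1221842/2459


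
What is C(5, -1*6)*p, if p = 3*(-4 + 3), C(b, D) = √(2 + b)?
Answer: -3*√7 ≈ -7.9373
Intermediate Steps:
p = -3 (p = 3*(-1) = -3)
C(5, -1*6)*p = √(2 + 5)*(-3) = √7*(-3) = -3*√7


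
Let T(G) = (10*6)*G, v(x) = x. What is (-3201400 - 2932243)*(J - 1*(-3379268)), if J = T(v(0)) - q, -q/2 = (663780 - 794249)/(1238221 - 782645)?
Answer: -4721411989402778745/227788 ≈ -2.0727e+13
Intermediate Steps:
T(G) = 60*G
q = 130469/227788 (q = -2*(663780 - 794249)/(1238221 - 782645) = -(-260938)/455576 = -2*(-130469/455576) = 130469/227788 ≈ 0.57277)
J = -130469/227788 (J = 60*0 - 1*130469/227788 = 0 - 130469/227788 = -130469/227788 ≈ -0.57277)
(-3201400 - 2932243)*(J - 1*(-3379268)) = (-3201400 - 2932243)*(-130469/227788 - 1*(-3379268)) = -6133643*(-130469/227788 + 3379268) = -6133643*769756568715/227788 = -4721411989402778745/227788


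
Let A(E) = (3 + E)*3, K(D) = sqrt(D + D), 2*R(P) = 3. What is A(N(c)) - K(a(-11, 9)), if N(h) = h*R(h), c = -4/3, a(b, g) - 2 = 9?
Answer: 3 - sqrt(22) ≈ -1.6904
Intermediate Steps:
R(P) = 3/2 (R(P) = (1/2)*3 = 3/2)
a(b, g) = 11 (a(b, g) = 2 + 9 = 11)
c = -4/3 (c = -4*1/3 = -4/3 ≈ -1.3333)
N(h) = 3*h/2 (N(h) = h*(3/2) = 3*h/2)
K(D) = sqrt(2)*sqrt(D) (K(D) = sqrt(2*D) = sqrt(2)*sqrt(D))
A(E) = 9 + 3*E
A(N(c)) - K(a(-11, 9)) = (9 + 3*((3/2)*(-4/3))) - sqrt(2)*sqrt(11) = (9 + 3*(-2)) - sqrt(22) = (9 - 6) - sqrt(22) = 3 - sqrt(22)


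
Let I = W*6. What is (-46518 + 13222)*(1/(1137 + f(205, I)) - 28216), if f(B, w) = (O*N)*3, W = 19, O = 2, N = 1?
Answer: 1073825533552/1143 ≈ 9.3948e+8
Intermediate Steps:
I = 114 (I = 19*6 = 114)
f(B, w) = 6 (f(B, w) = (2*1)*3 = 2*3 = 6)
(-46518 + 13222)*(1/(1137 + f(205, I)) - 28216) = (-46518 + 13222)*(1/(1137 + 6) - 28216) = -33296*(1/1143 - 28216) = -33296*(-32250887/1143) = 1073825533552/1143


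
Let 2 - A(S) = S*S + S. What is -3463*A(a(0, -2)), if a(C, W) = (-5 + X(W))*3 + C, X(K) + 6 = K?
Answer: 5125240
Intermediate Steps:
X(K) = -6 + K
a(C, W) = -33 + C + 3*W (a(C, W) = (-5 + (-6 + W))*3 + C = (-11 + W)*3 + C = (-33 + 3*W) + C = -33 + C + 3*W)
A(S) = 2 - S - S**2 (A(S) = 2 - (S*S + S) = 2 - (S**2 + S) = 2 - (S + S**2) = 2 + (-S - S**2) = 2 - S - S**2)
-3463*A(a(0, -2)) = -3463*(2 - (-33 + 0 + 3*(-2)) - (-33 + 0 + 3*(-2))**2) = -3463*(2 - (-33 + 0 - 6) - (-33 + 0 - 6)**2) = -3463*(2 - 1*(-39) - 1*(-39)**2) = -3463*(2 + 39 - 1*1521) = -3463*(2 + 39 - 1521) = -3463*(-1480) = 5125240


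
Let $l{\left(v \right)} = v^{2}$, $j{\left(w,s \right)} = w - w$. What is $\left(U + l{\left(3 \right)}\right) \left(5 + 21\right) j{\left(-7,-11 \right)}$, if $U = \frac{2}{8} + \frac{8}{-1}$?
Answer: $0$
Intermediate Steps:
$j{\left(w,s \right)} = 0$
$U = - \frac{31}{4}$ ($U = 2 \cdot \frac{1}{8} + 8 \left(-1\right) = \frac{1}{4} - 8 = - \frac{31}{4} \approx -7.75$)
$\left(U + l{\left(3 \right)}\right) \left(5 + 21\right) j{\left(-7,-11 \right)} = \left(- \frac{31}{4} + 3^{2}\right) \left(5 + 21\right) 0 = \left(- \frac{31}{4} + 9\right) 26 \cdot 0 = \frac{5}{4} \cdot 26 \cdot 0 = \frac{65}{2} \cdot 0 = 0$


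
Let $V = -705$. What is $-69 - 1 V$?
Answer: $636$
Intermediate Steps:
$-69 - 1 V = -69 - 1 \left(-705\right) = -69 - -705 = -69 + 705 = 636$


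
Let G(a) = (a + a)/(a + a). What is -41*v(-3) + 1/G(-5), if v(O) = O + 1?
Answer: 83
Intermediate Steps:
G(a) = 1 (G(a) = (2*a)/((2*a)) = (2*a)*(1/(2*a)) = 1)
v(O) = 1 + O
-41*v(-3) + 1/G(-5) = -41*(1 - 3) + 1/1 = -41*(-2) + 1 = 82 + 1 = 83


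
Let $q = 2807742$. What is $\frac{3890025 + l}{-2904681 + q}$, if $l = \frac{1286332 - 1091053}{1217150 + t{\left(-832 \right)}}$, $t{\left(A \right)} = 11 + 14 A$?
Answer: $- \frac{1563158634368}{38953741569} \approx -40.129$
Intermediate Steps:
$l = \frac{195279}{1205513}$ ($l = \frac{1286332 - 1091053}{1217150 + \left(11 + 14 \left(-832\right)\right)} = \frac{195279}{1217150 + \left(11 - 11648\right)} = \frac{195279}{1217150 - 11637} = \frac{195279}{1205513} \approx 0.16199$)
$\frac{3890025 + l}{-2904681 + q} = \frac{3890025 + \frac{195279}{1205513}}{-2904681 + 2807742} = \frac{4689475903104}{1205513 \left(-96939\right)} = \frac{4689475903104}{1205513} \left(- \frac{1}{96939}\right) = - \frac{1563158634368}{38953741569}$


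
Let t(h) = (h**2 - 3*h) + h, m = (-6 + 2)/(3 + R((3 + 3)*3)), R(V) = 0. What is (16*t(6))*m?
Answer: -512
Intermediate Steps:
m = -4/3 (m = (-6 + 2)/(3 + 0) = -4/3 ≈ -1.3333)
t(h) = h**2 - 2*h
(16*t(6))*m = (16*(6*(-2 + 6)))*(-4/3) = (16*(6*4))*(-4/3) = (16*24)*(-4/3) = 384*(-4/3) = -512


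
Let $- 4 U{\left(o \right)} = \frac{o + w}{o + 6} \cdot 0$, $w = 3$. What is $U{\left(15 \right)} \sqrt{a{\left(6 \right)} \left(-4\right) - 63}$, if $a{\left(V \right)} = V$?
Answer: $0$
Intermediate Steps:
$U{\left(o \right)} = 0$ ($U{\left(o \right)} = - \frac{\frac{o + 3}{o + 6} \cdot 0}{4} = - \frac{\frac{3 + o}{6 + o} 0}{4} = \left(- \frac{1}{4}\right) 0 = 0$)
$U{\left(15 \right)} \sqrt{a{\left(6 \right)} \left(-4\right) - 63} = 0 \sqrt{6 \left(-4\right) - 63} = 0 \sqrt{-24 - 63} = 0 \sqrt{-87} = 0 i \sqrt{87} = 0$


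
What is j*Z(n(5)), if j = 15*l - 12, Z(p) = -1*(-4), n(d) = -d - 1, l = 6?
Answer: 312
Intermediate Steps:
n(d) = -1 - d
Z(p) = 4
j = 78 (j = 15*6 - 12 = 90 - 12 = 78)
j*Z(n(5)) = 78*4 = 312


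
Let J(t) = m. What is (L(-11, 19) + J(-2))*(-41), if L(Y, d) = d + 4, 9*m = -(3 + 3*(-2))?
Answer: -2870/3 ≈ -956.67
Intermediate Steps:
m = ⅓ (m = (-(3 + 3*(-2)))/9 = (-(3 - 6))/9 = (-1*(-3))/9 = (⅑)*3 = ⅓ ≈ 0.33333)
J(t) = ⅓
L(Y, d) = 4 + d
(L(-11, 19) + J(-2))*(-41) = ((4 + 19) + ⅓)*(-41) = (23 + ⅓)*(-41) = (70/3)*(-41) = -2870/3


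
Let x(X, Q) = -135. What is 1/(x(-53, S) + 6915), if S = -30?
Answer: 1/6780 ≈ 0.00014749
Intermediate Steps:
1/(x(-53, S) + 6915) = 1/(-135 + 6915) = 1/6780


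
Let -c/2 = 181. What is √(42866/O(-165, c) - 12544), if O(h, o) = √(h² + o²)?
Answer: √(-314215613872384 + 6784358954*√158269)/158269 ≈ 111.52*I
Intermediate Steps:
c = -362 (c = -2*181 = -362)
√(42866/O(-165, c) - 12544) = √(42866/(√((-165)² + (-362)²)) - 12544) = √(42866/(√(27225 + 131044)) - 12544) = √(42866/(√158269) - 12544) = √(42866*(√158269/158269) - 12544) = √(42866*√158269/158269 - 12544) = √(-12544 + 42866*√158269/158269)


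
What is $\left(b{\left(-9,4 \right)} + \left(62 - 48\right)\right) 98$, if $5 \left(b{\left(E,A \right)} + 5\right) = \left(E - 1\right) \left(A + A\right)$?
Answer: $-686$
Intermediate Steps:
$b{\left(E,A \right)} = -5 + \frac{2 A \left(-1 + E\right)}{5}$ ($b{\left(E,A \right)} = -5 + \frac{\left(E - 1\right) \left(A + A\right)}{5} = -5 + \frac{\left(-1 + E\right) 2 A}{5} = -5 + \frac{2 A \left(-1 + E\right)}{5}$)
$\left(b{\left(-9,4 \right)} + \left(62 - 48\right)\right) 98 = \left(\left(-5 - \frac{8}{5} + \frac{2}{5} \cdot 4 \left(-9\right)\right) + \left(62 - 48\right)\right) 98 = \left(\left(-5 - \frac{8}{5} - \frac{72}{5}\right) + 14\right) 98 = \left(-21 + 14\right) 98 = \left(-7\right) 98 = -686$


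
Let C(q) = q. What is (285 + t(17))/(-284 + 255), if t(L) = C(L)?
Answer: -302/29 ≈ -10.414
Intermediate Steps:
t(L) = L
(285 + t(17))/(-284 + 255) = (285 + 17)/(-284 + 255) = 302/(-29) = 302*(-1/29) = -302/29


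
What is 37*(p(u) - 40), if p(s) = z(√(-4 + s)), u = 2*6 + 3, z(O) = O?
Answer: -1480 + 37*√11 ≈ -1357.3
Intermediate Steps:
u = 15 (u = 12 + 3 = 15)
p(s) = √(-4 + s)
37*(p(u) - 40) = 37*(√(-4 + 15) - 40) = 37*(√11 - 40) = 37*(-40 + √11) = -1480 + 37*√11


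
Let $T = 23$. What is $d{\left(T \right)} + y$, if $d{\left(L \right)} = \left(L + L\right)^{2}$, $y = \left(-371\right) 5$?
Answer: $261$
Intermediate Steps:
$y = -1855$
$d{\left(L \right)} = 4 L^{2}$ ($d{\left(L \right)} = \left(2 L\right)^{2} = 4 L^{2}$)
$d{\left(T \right)} + y = 4 \cdot 23^{2} - 1855 = 4 \cdot 529 - 1855 = 2116 - 1855 = 261$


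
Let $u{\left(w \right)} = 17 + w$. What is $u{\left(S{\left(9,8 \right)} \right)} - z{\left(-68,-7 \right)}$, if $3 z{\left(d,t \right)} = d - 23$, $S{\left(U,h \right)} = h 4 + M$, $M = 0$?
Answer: $\frac{238}{3} \approx 79.333$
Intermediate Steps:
$S{\left(U,h \right)} = 4 h$ ($S{\left(U,h \right)} = h 4 + 0 = 4 h + 0 = 4 h$)
$z{\left(d,t \right)} = - \frac{23}{3} + \frac{d}{3}$ ($z{\left(d,t \right)} = \frac{d - 23}{3} = \frac{-23 + d}{3} = - \frac{23}{3} + \frac{d}{3}$)
$u{\left(S{\left(9,8 \right)} \right)} - z{\left(-68,-7 \right)} = \left(17 + 4 \cdot 8\right) - \left(- \frac{23}{3} + \frac{1}{3} \left(-68\right)\right) = \left(17 + 32\right) - \left(- \frac{23}{3} - \frac{68}{3}\right) = 49 - - \frac{91}{3} = 49 + \frac{91}{3} = \frac{238}{3}$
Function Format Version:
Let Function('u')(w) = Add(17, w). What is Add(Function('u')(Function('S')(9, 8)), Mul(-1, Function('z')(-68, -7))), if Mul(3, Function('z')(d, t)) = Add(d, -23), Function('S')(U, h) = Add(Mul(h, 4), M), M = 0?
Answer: Rational(238, 3) ≈ 79.333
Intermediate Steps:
Function('S')(U, h) = Mul(4, h) (Function('S')(U, h) = Add(Mul(h, 4), 0) = Add(Mul(4, h), 0) = Mul(4, h))
Function('z')(d, t) = Add(Rational(-23, 3), Mul(Rational(1, 3), d)) (Function('z')(d, t) = Mul(Rational(1, 3), Add(d, -23)) = Mul(Rational(1, 3), Add(-23, d)) = Add(Rational(-23, 3), Mul(Rational(1, 3), d)))
Add(Function('u')(Function('S')(9, 8)), Mul(-1, Function('z')(-68, -7))) = Add(Add(17, Mul(4, 8)), Mul(-1, Add(Rational(-23, 3), Mul(Rational(1, 3), -68)))) = Add(Add(17, 32), Mul(-1, Add(Rational(-23, 3), Rational(-68, 3)))) = Add(49, Mul(-1, Rational(-91, 3))) = Add(49, Rational(91, 3)) = Rational(238, 3)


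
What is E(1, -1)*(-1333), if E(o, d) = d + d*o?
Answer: 2666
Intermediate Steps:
E(1, -1)*(-1333) = -(1 + 1)*(-1333) = -1*2*(-1333) = -2*(-1333) = 2666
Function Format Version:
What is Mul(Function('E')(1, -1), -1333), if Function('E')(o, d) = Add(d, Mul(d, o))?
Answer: 2666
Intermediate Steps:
Mul(Function('E')(1, -1), -1333) = Mul(Mul(-1, Add(1, 1)), -1333) = Mul(Mul(-1, 2), -1333) = Mul(-2, -1333) = 2666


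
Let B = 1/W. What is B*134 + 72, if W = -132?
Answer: 4685/66 ≈ 70.985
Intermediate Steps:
B = -1/132 (B = 1/(-132) = -1/132 ≈ -0.0075758)
B*134 + 72 = -1/132*134 + 72 = -67/66 + 72 = 4685/66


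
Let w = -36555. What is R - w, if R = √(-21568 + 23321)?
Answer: 36555 + √1753 ≈ 36597.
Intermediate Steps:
R = √1753 ≈ 41.869
R - w = √1753 - 1*(-36555) = √1753 + 36555 = 36555 + √1753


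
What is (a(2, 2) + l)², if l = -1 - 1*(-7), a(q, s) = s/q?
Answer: 49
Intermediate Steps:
l = 6 (l = -1 + 7 = 6)
(a(2, 2) + l)² = (2/2 + 6)² = (2*(½) + 6)² = (1 + 6)² = 7² = 49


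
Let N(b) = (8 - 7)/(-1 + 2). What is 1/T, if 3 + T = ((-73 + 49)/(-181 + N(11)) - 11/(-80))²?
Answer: -2304/6743 ≈ -0.34169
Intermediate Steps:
N(b) = 1 (N(b) = 1/1 = 1*1 = 1)
T = -6743/2304 (T = -3 + ((-73 + 49)/(-181 + 1) - 11/(-80))² = -3 + (-24/(-180) - 11*(-1/80))² = -3 + (-24*(-1/180) + 11/80)² = -3 + (2/15 + 11/80)² = -3 + (13/48)² = -3 + 169/2304 = -6743/2304 ≈ -2.9267)
1/T = 1/(-6743/2304) = -2304/6743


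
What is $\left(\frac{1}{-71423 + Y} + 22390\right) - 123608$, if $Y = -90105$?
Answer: $- \frac{16349541105}{161528} \approx -1.0122 \cdot 10^{5}$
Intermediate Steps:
$\left(\frac{1}{-71423 + Y} + 22390\right) - 123608 = \left(\frac{1}{-71423 - 90105} + 22390\right) - 123608 = \left(\frac{1}{-161528} + 22390\right) - 123608 = \left(- \frac{1}{161528} + 22390\right) - 123608 = \frac{3616611919}{161528} - 123608 = - \frac{16349541105}{161528}$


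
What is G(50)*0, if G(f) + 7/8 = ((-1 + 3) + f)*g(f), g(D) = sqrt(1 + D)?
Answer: 0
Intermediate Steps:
G(f) = -7/8 + sqrt(1 + f)*(2 + f) (G(f) = -7/8 + ((-1 + 3) + f)*sqrt(1 + f) = -7/8 + (2 + f)*sqrt(1 + f) = -7/8 + sqrt(1 + f)*(2 + f))
G(50)*0 = (-7/8 + 2*sqrt(1 + 50) + 50*sqrt(1 + 50))*0 = (-7/8 + 2*sqrt(51) + 50*sqrt(51))*0 = (-7/8 + 52*sqrt(51))*0 = 0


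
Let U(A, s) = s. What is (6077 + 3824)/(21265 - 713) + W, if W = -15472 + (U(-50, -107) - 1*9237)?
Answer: -510008531/20552 ≈ -24816.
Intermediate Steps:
W = -24816 (W = -15472 + (-107 - 1*9237) = -15472 + (-107 - 9237) = -15472 - 9344 = -24816)
(6077 + 3824)/(21265 - 713) + W = (6077 + 3824)/(21265 - 713) - 24816 = 9901/20552 - 24816 = -510008531/20552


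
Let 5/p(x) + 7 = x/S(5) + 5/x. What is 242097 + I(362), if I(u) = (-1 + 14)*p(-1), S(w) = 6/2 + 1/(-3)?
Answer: 23967083/99 ≈ 2.4209e+5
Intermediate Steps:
S(w) = 8/3 (S(w) = 6*(½) + 1*(-⅓) = 3 - ⅓ = 8/3)
p(x) = 5/(-7 + 5/x + 3*x/8) (p(x) = 5/(-7 + (x/(8/3) + 5/x)) = 5/(-7 + (x*(3/8) + 5/x)) = 5/(-7 + (3*x/8 + 5/x)) = 5/(-7 + (5/x + 3*x/8)) = 5/(-7 + 5/x + 3*x/8))
I(u) = -520/99 (I(u) = (-1 + 14)*(40*(-1)/(40 - 56*(-1) + 3*(-1)²)) = 13*(40*(-1)/(40 + 56 + 3*1)) = 13*(40*(-1)/(40 + 56 + 3)) = 13*(40*(-1)/99) = 13*(40*(-1)*(1/99)) = 13*(-40/99) = -520/99)
242097 + I(362) = 242097 - 520/99 = 23967083/99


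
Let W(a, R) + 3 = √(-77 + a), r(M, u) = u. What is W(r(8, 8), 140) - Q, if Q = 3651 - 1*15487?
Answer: 11833 + I*√69 ≈ 11833.0 + 8.3066*I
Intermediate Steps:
Q = -11836 (Q = 3651 - 15487 = -11836)
W(a, R) = -3 + √(-77 + a)
W(r(8, 8), 140) - Q = (-3 + √(-77 + 8)) - 1*(-11836) = (-3 + √(-69)) + 11836 = (-3 + I*√69) + 11836 = 11833 + I*√69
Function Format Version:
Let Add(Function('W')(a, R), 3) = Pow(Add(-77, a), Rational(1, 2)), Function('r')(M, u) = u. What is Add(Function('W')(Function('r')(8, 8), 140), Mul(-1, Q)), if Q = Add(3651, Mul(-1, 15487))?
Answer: Add(11833, Mul(I, Pow(69, Rational(1, 2)))) ≈ Add(11833., Mul(8.3066, I))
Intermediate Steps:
Q = -11836 (Q = Add(3651, -15487) = -11836)
Function('W')(a, R) = Add(-3, Pow(Add(-77, a), Rational(1, 2)))
Add(Function('W')(Function('r')(8, 8), 140), Mul(-1, Q)) = Add(Add(-3, Pow(Add(-77, 8), Rational(1, 2))), Mul(-1, -11836)) = Add(Add(-3, Pow(-69, Rational(1, 2))), 11836) = Add(Add(-3, Mul(I, Pow(69, Rational(1, 2)))), 11836) = Add(11833, Mul(I, Pow(69, Rational(1, 2))))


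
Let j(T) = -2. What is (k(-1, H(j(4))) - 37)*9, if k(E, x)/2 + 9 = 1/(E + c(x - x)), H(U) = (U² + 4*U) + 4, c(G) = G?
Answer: -513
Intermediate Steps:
H(U) = 4 + U² + 4*U
k(E, x) = -18 + 2/E (k(E, x) = -18 + 2/(E + (x - x)) = -18 + 2/(E + 0) = -18 + 2/E)
(k(-1, H(j(4))) - 37)*9 = ((-18 + 2/(-1)) - 37)*9 = ((-18 + 2*(-1)) - 37)*9 = ((-18 - 2) - 37)*9 = (-20 - 37)*9 = -57*9 = -513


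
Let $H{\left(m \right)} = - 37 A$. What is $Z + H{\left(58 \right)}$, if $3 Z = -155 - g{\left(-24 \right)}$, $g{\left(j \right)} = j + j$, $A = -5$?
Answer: $\frac{448}{3} \approx 149.33$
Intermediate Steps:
$H{\left(m \right)} = 185$ ($H{\left(m \right)} = \left(-37\right) \left(-5\right) = 185$)
$g{\left(j \right)} = 2 j$
$Z = - \frac{107}{3}$ ($Z = \frac{-155 - 2 \left(-24\right)}{3} = \frac{-155 - -48}{3} = \frac{-155 + 48}{3} = \frac{1}{3} \left(-107\right) = - \frac{107}{3} \approx -35.667$)
$Z + H{\left(58 \right)} = - \frac{107}{3} + 185 = \frac{448}{3}$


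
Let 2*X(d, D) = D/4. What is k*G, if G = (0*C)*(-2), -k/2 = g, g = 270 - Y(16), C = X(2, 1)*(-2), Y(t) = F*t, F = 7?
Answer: 0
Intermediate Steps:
X(d, D) = D/8 (X(d, D) = (D/4)/2 = D/8)
Y(t) = 7*t
C = -1/4 (C = ((1/8)*1)*(-2) = (1/8)*(-2) = -1/4 ≈ -0.25000)
g = 158 (g = 270 - 7*16 = 270 - 1*112 = 270 - 112 = 158)
k = -316 (k = -2*158 = -316)
G = 0 (G = (0*(-1/4))*(-2) = 0*(-2) = 0)
k*G = -316*0 = 0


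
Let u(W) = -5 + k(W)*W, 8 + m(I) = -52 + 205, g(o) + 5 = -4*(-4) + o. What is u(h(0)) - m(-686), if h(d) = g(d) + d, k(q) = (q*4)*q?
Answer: 5174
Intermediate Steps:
g(o) = 11 + o (g(o) = -5 + (-4*(-4) + o) = -5 + (16 + o) = 11 + o)
k(q) = 4*q**2 (k(q) = (4*q)*q = 4*q**2)
h(d) = 11 + 2*d (h(d) = (11 + d) + d = 11 + 2*d)
m(I) = 145 (m(I) = -8 + (-52 + 205) = -8 + 153 = 145)
u(W) = -5 + 4*W**3 (u(W) = -5 + (4*W**2)*W = -5 + 4*W**3)
u(h(0)) - m(-686) = (-5 + 4*(11 + 2*0)**3) - 1*145 = (-5 + 4*(11 + 0)**3) - 145 = (-5 + 4*11**3) - 145 = (-5 + 4*1331) - 145 = (-5 + 5324) - 145 = 5319 - 145 = 5174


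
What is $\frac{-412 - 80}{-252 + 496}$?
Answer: $- \frac{123}{61} \approx -2.0164$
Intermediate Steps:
$\frac{-412 - 80}{-252 + 496} = - \frac{492}{244} = \left(-492\right) \frac{1}{244} = - \frac{123}{61}$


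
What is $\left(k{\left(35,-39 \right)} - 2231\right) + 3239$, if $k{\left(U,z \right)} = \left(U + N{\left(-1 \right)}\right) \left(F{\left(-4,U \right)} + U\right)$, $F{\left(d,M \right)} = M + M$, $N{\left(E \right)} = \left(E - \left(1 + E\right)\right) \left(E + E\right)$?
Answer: $4893$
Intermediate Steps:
$N{\left(E \right)} = - 2 E$
$F{\left(d,M \right)} = 2 M$
$k{\left(U,z \right)} = 3 U \left(2 + U\right)$ ($k{\left(U,z \right)} = \left(U - -2\right) \left(2 U + U\right) = \left(U + 2\right) 3 U = \left(2 + U\right) 3 U = 3 U \left(2 + U\right)$)
$\left(k{\left(35,-39 \right)} - 2231\right) + 3239 = \left(3 \cdot 35 \left(2 + 35\right) - 2231\right) + 3239 = \left(3 \cdot 35 \cdot 37 - 2231\right) + 3239 = \left(3885 - 2231\right) + 3239 = 1654 + 3239 = 4893$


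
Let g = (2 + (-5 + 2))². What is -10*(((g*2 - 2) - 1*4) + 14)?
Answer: -100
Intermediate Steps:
g = 1 (g = (2 - 3)² = (-1)² = 1)
-10*(((g*2 - 2) - 1*4) + 14) = -10*(((1*2 - 2) - 1*4) + 14) = -10*(((2 - 2) - 4) + 14) = -10*((0 - 4) + 14) = -10*(-4 + 14) = -10*10 = -100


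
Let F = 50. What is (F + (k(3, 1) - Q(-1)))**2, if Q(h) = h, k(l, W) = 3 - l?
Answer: 2601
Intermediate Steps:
(F + (k(3, 1) - Q(-1)))**2 = (50 + ((3 - 1*3) - 1*(-1)))**2 = (50 + ((3 - 3) + 1))**2 = (50 + (0 + 1))**2 = (50 + 1)**2 = 51**2 = 2601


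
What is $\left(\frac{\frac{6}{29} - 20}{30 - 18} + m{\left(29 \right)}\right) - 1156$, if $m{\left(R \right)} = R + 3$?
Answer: $- \frac{195863}{174} \approx -1125.6$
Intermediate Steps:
$m{\left(R \right)} = 3 + R$
$\left(\frac{\frac{6}{29} - 20}{30 - 18} + m{\left(29 \right)}\right) - 1156 = \left(\frac{\frac{6}{29} - 20}{30 - 18} + \left(3 + 29\right)\right) - 1156 = \left(\frac{6 \cdot \frac{1}{29} - 20}{12} + 32\right) - 1156 = \left(\frac{\frac{6}{29} - 20}{12} + 32\right) - 1156 = \left(\frac{1}{12} \left(- \frac{574}{29}\right) + 32\right) - 1156 = \left(- \frac{287}{174} + 32\right) - 1156 = \frac{5281}{174} - 1156 = - \frac{195863}{174}$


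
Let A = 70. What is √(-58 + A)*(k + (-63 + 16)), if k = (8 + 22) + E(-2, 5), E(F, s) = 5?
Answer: -24*√3 ≈ -41.569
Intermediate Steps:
k = 35 (k = (8 + 22) + 5 = 30 + 5 = 35)
√(-58 + A)*(k + (-63 + 16)) = √(-58 + 70)*(35 + (-63 + 16)) = √12*(35 - 47) = (2*√3)*(-12) = -24*√3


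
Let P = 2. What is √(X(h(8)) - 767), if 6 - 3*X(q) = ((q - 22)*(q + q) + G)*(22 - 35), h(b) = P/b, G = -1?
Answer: I*√117570/12 ≈ 28.574*I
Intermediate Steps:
h(b) = 2/b
X(q) = -7/3 + 26*q*(-22 + q)/3 (X(q) = 2 - ((q - 22)*(q + q) - 1)*(22 - 35)/3 = 2 - ((-22 + q)*(2*q) - 1)*(-13)/3 = 2 - (2*q*(-22 + q) - 1)*(-13)/3 = 2 - (-1 + 2*q*(-22 + q))*(-13)/3 = 2 - (13 - 26*q*(-22 + q))/3 = 2 + (-13/3 + 26*q*(-22 + q)/3) = -7/3 + 26*q*(-22 + q)/3)
√(X(h(8)) - 767) = √((-7/3 - 1144/(3*8) + 26*(2/8)²/3) - 767) = √((-7/3 - 1144/(3*8) + 26*(2*(⅛))²/3) - 767) = √((-7/3 - 572/3*¼ + 26*(¼)²/3) - 767) = √((-7/3 - 143/3 + (26/3)*(1/16)) - 767) = √((-7/3 - 143/3 + 13/24) - 767) = √(-1187/24 - 767) = √(-19595/24) = I*√117570/12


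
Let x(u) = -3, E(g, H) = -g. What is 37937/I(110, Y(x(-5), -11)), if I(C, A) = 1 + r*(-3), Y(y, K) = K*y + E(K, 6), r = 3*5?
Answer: -37937/44 ≈ -862.20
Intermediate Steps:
r = 15
Y(y, K) = -K + K*y (Y(y, K) = K*y - K = -K + K*y)
I(C, A) = -44 (I(C, A) = 1 + 15*(-3) = 1 - 45 = -44)
37937/I(110, Y(x(-5), -11)) = 37937/(-44) = 37937*(-1/44) = -37937/44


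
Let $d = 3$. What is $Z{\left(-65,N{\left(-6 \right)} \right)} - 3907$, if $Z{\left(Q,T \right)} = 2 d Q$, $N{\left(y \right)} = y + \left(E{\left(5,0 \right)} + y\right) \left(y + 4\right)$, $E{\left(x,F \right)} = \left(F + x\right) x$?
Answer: $-4297$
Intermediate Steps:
$E{\left(x,F \right)} = x \left(F + x\right)$
$N{\left(y \right)} = y + \left(4 + y\right) \left(25 + y\right)$ ($N{\left(y \right)} = y + \left(5 \left(0 + 5\right) + y\right) \left(y + 4\right) = y + \left(5 \cdot 5 + y\right) \left(4 + y\right) = y + \left(25 + y\right) \left(4 + y\right) = y + \left(4 + y\right) \left(25 + y\right)$)
$Z{\left(Q,T \right)} = 6 Q$ ($Z{\left(Q,T \right)} = 2 \cdot 3 Q = 6 Q$)
$Z{\left(-65,N{\left(-6 \right)} \right)} - 3907 = 6 \left(-65\right) - 3907 = -390 - 3907 = -4297$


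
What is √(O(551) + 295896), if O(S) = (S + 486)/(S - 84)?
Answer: √64532147023/467 ≈ 543.96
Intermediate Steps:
O(S) = (486 + S)/(-84 + S)
√(O(551) + 295896) = √((486 + 551)/(-84 + 551) + 295896) = √(1037/467 + 295896) = √(138184469/467) = √64532147023/467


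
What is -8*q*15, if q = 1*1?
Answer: -120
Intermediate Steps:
q = 1
-8*q*15 = -8*1*15 = -8*15 = -120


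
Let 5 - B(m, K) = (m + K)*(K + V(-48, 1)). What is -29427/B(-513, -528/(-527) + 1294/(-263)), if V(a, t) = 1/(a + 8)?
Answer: 22611986004553080/1562437950828907 ≈ 14.472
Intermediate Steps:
V(a, t) = 1/(8 + a)
B(m, K) = 5 - (-1/40 + K)*(K + m) (B(m, K) = 5 - (m + K)*(K + 1/(8 - 48)) = 5 - (K + m)*(K + 1/(-40)) = 5 - (K + m)*(K - 1/40) = 5 - (K + m)*(-1/40 + K) = 5 - (-1/40 + K)*(K + m))
-29427/B(-513, -528/(-527) + 1294/(-263)) = -29427/(5 - (-528/(-527) + 1294/(-263))**2 + (-528/(-527) + 1294/(-263))/40 + (1/40)*(-513) - 1*(-528/(-527) + 1294/(-263))*(-513)) = -29427/(5 - (-528*(-1/527) + 1294*(-1/263))**2 + (-528*(-1/527) + 1294*(-1/263))/40 - 513/40 - 1*(-528*(-1/527) + 1294*(-1/263))*(-513)) = -29427/(5 - (528/527 - 1294/263)**2 + (528/527 - 1294/263)/40 - 513/40 - 1*(528/527 - 1294/263)*(-513)) = -29427/(5 - (-543074/138601)**2 + (1/40)*(-543074/138601) - 513/40 - 1*(-543074/138601)*(-513)) = -29427/(5 - 1*294929369476/19210237201 - 271537/2772020 - 513/40 - 278596962/138601) = -29427/(5 - 294929369476/19210237201 - 271537/2772020 - 513/40 - 278596962/138601) = -29427/(-1562437950828907/768409488040) = -29427*(-768409488040/1562437950828907) = 22611986004553080/1562437950828907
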